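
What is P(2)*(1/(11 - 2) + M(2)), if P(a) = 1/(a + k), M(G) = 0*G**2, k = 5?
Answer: 1/63 ≈ 0.015873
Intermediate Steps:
M(G) = 0
P(a) = 1/(5 + a) (P(a) = 1/(a + 5) = 1/(5 + a))
P(2)*(1/(11 - 2) + M(2)) = (1/(11 - 2) + 0)/(5 + 2) = (1/9 + 0)/7 = (1/7)*(1/9) = 1/63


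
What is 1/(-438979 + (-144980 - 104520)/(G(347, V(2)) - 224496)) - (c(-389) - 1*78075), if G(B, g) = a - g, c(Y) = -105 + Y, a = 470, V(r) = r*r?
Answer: 772680669646600/9834421587 ≈ 78569.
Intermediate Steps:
V(r) = r**2
G(B, g) = 470 - g
1/(-438979 + (-144980 - 104520)/(G(347, V(2)) - 224496)) - (c(-389) - 1*78075) = 1/(-438979 + (-144980 - 104520)/((470 - 1*2**2) - 224496)) - ((-105 - 389) - 1*78075) = 1/(-438979 - 249500/((470 - 1*4) - 224496)) - (-494 - 78075) = 1/(-438979 - 249500/((470 - 4) - 224496)) - 1*(-78569) = 1/(-438979 - 249500/(466 - 224496)) + 78569 = 1/(-438979 - 249500/(-224030)) + 78569 = 1/(-438979 - 249500*(-1/224030)) + 78569 = 1/(-438979 + 24950/22403) + 78569 = 1/(-9834421587/22403) + 78569 = -22403/9834421587 + 78569 = 772680669646600/9834421587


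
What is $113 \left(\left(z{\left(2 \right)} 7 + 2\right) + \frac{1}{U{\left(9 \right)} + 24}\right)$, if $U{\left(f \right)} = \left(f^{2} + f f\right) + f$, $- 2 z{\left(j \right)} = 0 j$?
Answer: $\frac{44183}{195} \approx 226.58$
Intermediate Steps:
$z{\left(j \right)} = 0$ ($z{\left(j \right)} = - \frac{0 j}{2} = \left(- \frac{1}{2}\right) 0 = 0$)
$U{\left(f \right)} = f + 2 f^{2}$ ($U{\left(f \right)} = \left(f^{2} + f^{2}\right) + f = 2 f^{2} + f = f + 2 f^{2}$)
$113 \left(\left(z{\left(2 \right)} 7 + 2\right) + \frac{1}{U{\left(9 \right)} + 24}\right) = 113 \left(\left(0 \cdot 7 + 2\right) + \frac{1}{9 \left(1 + 2 \cdot 9\right) + 24}\right) = 113 \left(\left(0 + 2\right) + \frac{1}{9 \left(1 + 18\right) + 24}\right) = 113 \left(2 + \frac{1}{9 \cdot 19 + 24}\right) = 113 \left(2 + \frac{1}{171 + 24}\right) = 113 \left(2 + \frac{1}{195}\right) = 113 \cdot \frac{391}{195} = \frac{44183}{195}$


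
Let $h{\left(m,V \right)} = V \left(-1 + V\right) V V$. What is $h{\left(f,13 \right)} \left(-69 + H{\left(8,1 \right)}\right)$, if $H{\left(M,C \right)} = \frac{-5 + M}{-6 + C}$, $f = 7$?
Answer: $- \frac{9174672}{5} \approx -1.8349 \cdot 10^{6}$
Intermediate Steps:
$h{\left(m,V \right)} = V^{3} \left(-1 + V\right)$ ($h{\left(m,V \right)} = V V \left(-1 + V\right) V = V^{2} \left(-1 + V\right) V = V^{3} \left(-1 + V\right)$)
$H{\left(M,C \right)} = \frac{-5 + M}{-6 + C}$
$h{\left(f,13 \right)} \left(-69 + H{\left(8,1 \right)}\right) = 13^{3} \left(-1 + 13\right) \left(-69 + \frac{-5 + 8}{-6 + 1}\right) = 2197 \cdot 12 \left(-69 + \frac{1}{-5} \cdot 3\right) = 26364 \left(-69 - \frac{3}{5}\right) = 26364 \left(- \frac{348}{5}\right) = - \frac{9174672}{5}$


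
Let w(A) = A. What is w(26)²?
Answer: 676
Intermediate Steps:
w(26)² = 26² = 676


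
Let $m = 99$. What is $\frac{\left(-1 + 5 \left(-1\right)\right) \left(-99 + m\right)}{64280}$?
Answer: $0$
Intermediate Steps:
$\frac{\left(-1 + 5 \left(-1\right)\right) \left(-99 + m\right)}{64280} = \frac{\left(-1 + 5 \left(-1\right)\right) \left(-99 + 99\right)}{64280} = \left(-1 - 5\right) 0 \cdot \frac{1}{64280} = \left(-6\right) 0 \cdot \frac{1}{64280} = 0 \cdot \frac{1}{64280} = 0$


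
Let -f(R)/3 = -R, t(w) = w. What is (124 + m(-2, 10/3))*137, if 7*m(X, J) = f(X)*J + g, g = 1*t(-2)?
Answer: 115902/7 ≈ 16557.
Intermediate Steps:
g = -2 (g = 1*(-2) = -2)
f(R) = 3*R (f(R) = -(-3)*R = 3*R)
m(X, J) = -2/7 + 3*J*X/7 (m(X, J) = ((3*X)*J - 2)/7 = (3*J*X - 2)/7 = (-2 + 3*J*X)/7 = -2/7 + 3*J*X/7)
(124 + m(-2, 10/3))*137 = (124 + (-2/7 + (3/7)*(10/3)*(-2)))*137 = (124 + (-2/7 - 20/7))*137 = (124 - 22/7)*137 = (846/7)*137 = 115902/7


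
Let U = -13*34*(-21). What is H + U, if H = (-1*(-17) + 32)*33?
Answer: 10899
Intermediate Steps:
H = 1617 (H = (17 + 32)*33 = 49*33 = 1617)
U = 9282 (U = -442*(-21) = 9282)
H + U = 1617 + 9282 = 10899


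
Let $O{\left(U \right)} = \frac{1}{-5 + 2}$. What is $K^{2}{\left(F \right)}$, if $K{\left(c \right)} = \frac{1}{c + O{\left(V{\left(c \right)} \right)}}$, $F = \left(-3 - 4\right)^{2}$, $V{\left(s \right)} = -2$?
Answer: $\frac{9}{21316} \approx 0.00042222$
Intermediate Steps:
$O{\left(U \right)} = - \frac{1}{3}$ ($O{\left(U \right)} = \frac{1}{-3} = - \frac{1}{3}$)
$F = 49$ ($F = \left(-7\right)^{2} = 49$)
$K{\left(c \right)} = \frac{1}{- \frac{1}{3} + c}$ ($K{\left(c \right)} = \frac{1}{c - \frac{1}{3}} = \frac{1}{- \frac{1}{3} + c}$)
$K^{2}{\left(F \right)} = \left(\frac{3}{-1 + 3 \cdot 49}\right)^{2} = \left(\frac{3}{-1 + 147}\right)^{2} = \left(\frac{3}{146}\right)^{2} = \frac{9}{21316}$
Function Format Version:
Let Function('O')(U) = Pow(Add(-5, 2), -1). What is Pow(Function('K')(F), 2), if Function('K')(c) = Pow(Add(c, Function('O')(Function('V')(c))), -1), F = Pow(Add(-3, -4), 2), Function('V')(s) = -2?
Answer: Rational(9, 21316) ≈ 0.00042222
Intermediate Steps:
Function('O')(U) = Rational(-1, 3) (Function('O')(U) = Pow(-3, -1) = Rational(-1, 3))
F = 49 (F = Pow(-7, 2) = 49)
Function('K')(c) = Pow(Add(Rational(-1, 3), c), -1) (Function('K')(c) = Pow(Add(c, Rational(-1, 3)), -1) = Pow(Add(Rational(-1, 3), c), -1))
Pow(Function('K')(F), 2) = Pow(Mul(3, Pow(Add(-1, Mul(3, 49)), -1)), 2) = Pow(Mul(3, Pow(Add(-1, 147), -1)), 2) = Pow(Mul(3, Pow(146, -1)), 2) = Pow(Mul(3, Rational(1, 146)), 2) = Pow(Rational(3, 146), 2) = Rational(9, 21316)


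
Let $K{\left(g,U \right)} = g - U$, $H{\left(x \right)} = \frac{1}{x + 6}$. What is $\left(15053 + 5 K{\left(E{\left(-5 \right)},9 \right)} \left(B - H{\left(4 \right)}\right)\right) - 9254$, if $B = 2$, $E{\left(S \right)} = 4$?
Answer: $\frac{11503}{2} \approx 5751.5$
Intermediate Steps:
$H{\left(x \right)} = \frac{1}{6 + x}$
$\left(15053 + 5 K{\left(E{\left(-5 \right)},9 \right)} \left(B - H{\left(4 \right)}\right)\right) - 9254 = \left(15053 + 5 \left(4 - 9\right) \left(2 - \frac{1}{6 + 4}\right)\right) - 9254 = \left(15053 + 5 \left(4 - 9\right) \left(2 - \frac{1}{10}\right)\right) - 9254 = \left(15053 + 5 \left(-5\right) \left(2 - \frac{1}{10}\right)\right) - 9254 = \left(15053 - 25 \left(2 - \frac{1}{10}\right)\right) - 9254 = \left(15053 - \frac{95}{2}\right) - 9254 = \frac{30011}{2} - 9254 = \frac{11503}{2}$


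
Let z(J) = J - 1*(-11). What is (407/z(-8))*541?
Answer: 220187/3 ≈ 73396.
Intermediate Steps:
z(J) = 11 + J (z(J) = J + 11 = 11 + J)
(407/z(-8))*541 = (407/(11 - 8))*541 = (407/3)*541 = 220187/3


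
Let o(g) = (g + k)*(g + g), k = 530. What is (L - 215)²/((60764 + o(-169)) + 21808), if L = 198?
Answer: -289/39446 ≈ -0.0073265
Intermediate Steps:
o(g) = 2*g*(530 + g) (o(g) = (g + 530)*(g + g) = (530 + g)*(2*g) = 2*g*(530 + g))
(L - 215)²/((60764 + o(-169)) + 21808) = (198 - 215)²/((60764 + 2*(-169)*(530 - 169)) + 21808) = (-17)²/((60764 + 2*(-169)*361) + 21808) = 289/((60764 - 122018) + 21808) = 289/(-61254 + 21808) = 289/(-39446) = 289*(-1/39446) = -289/39446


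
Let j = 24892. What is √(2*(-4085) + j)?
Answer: 3*√1858 ≈ 129.31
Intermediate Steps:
√(2*(-4085) + j) = √(2*(-4085) + 24892) = √(-8170 + 24892) = √16722 = 3*√1858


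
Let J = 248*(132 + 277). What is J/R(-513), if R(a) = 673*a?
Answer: -101432/345249 ≈ -0.29379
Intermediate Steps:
J = 101432 (J = 248*409 = 101432)
J/R(-513) = 101432/((673*(-513))) = 101432/(-345249) = 101432*(-1/345249) = -101432/345249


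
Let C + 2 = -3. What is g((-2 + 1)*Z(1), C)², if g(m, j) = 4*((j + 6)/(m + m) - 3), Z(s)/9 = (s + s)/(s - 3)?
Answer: 11236/81 ≈ 138.72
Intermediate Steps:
C = -5 (C = -2 - 3 = -5)
Z(s) = 18*s/(-3 + s) (Z(s) = 9*((s + s)/(s - 3)) = 9*((2*s)/(-3 + s)) = 9*(2*s/(-3 + s)) = 18*s/(-3 + s))
g(m, j) = -12 + 2*(6 + j)/m (g(m, j) = 4*((6 + j)/((2*m)) - 3) = 4*((6 + j)*(1/(2*m)) - 3) = 4*((6 + j)/(2*m) - 3) = 4*(-3 + (6 + j)/(2*m)) = -12 + 2*(6 + j)/m)
g((-2 + 1)*Z(1), C)² = (2*(6 - 5 - 6*(-2 + 1)*18*1/(-3 + 1))/(((-2 + 1)*(18*1/(-3 + 1)))))² = (2*(6 - 5 - (-6)*18*1/(-2))/((-18/(-2))))² = (2*(6 - 5 - (-6)*18*1*(-½))/((-18*(-1)/2)))² = (2*(6 - 5 - (-6)*(-9))/((-1*(-9))))² = (2*(6 - 5 - 6*9)/9)² = (2*(⅑)*(6 - 5 - 54))² = (2*(⅑)*(-53))² = (-106/9)² = 11236/81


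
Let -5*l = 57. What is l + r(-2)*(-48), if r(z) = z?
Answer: 423/5 ≈ 84.600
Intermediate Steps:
l = -57/5 (l = -⅕*57 = -57/5 ≈ -11.400)
l + r(-2)*(-48) = -57/5 - 2*(-48) = -57/5 + 96 = 423/5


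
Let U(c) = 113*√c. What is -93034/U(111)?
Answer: -93034*√111/12543 ≈ -78.145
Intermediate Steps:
-93034/U(111) = -93034*√111/12543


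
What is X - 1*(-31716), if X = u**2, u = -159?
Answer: 56997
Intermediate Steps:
X = 25281 (X = (-159)**2 = 25281)
X - 1*(-31716) = 25281 - 1*(-31716) = 25281 + 31716 = 56997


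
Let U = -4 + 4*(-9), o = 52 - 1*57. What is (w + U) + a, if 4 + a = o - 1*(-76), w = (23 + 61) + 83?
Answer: 194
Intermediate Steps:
o = -5 (o = 52 - 57 = -5)
U = -40 (U = -4 - 36 = -40)
w = 167 (w = 84 + 83 = 167)
a = 67 (a = -4 + (-5 - 1*(-76)) = -4 + (-5 + 76) = -4 + 71 = 67)
(w + U) + a = (167 - 40) + 67 = 127 + 67 = 194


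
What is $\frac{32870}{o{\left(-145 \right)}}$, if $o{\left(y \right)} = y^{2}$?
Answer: $\frac{6574}{4205} \approx 1.5634$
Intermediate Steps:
$\frac{32870}{o{\left(-145 \right)}} = \frac{32870}{\left(-145\right)^{2}} = \frac{32870}{21025} = 32870 \cdot \frac{1}{21025} = \frac{6574}{4205}$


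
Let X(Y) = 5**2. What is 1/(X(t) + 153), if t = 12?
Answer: 1/178 ≈ 0.0056180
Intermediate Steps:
X(Y) = 25
1/(X(t) + 153) = 1/(25 + 153) = 1/178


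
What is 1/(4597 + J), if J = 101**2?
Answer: 1/14798 ≈ 6.7577e-5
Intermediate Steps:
J = 10201
1/(4597 + J) = 1/(4597 + 10201) = 1/14798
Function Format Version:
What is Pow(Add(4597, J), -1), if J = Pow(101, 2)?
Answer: Rational(1, 14798) ≈ 6.7577e-5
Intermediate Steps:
J = 10201
Pow(Add(4597, J), -1) = Pow(Add(4597, 10201), -1) = Pow(14798, -1) = Rational(1, 14798)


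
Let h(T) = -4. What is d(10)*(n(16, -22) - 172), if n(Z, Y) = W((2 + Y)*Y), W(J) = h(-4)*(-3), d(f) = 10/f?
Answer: -160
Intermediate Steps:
W(J) = 12 (W(J) = -4*(-3) = 12)
n(Z, Y) = 12
d(10)*(n(16, -22) - 172) = (10/10)*(12 - 172) = (10*(1/10))*(-160) = 1*(-160) = -160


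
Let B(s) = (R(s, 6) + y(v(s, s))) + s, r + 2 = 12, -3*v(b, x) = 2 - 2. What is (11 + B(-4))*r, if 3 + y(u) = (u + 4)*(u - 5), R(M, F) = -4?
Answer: -200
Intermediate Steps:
v(b, x) = 0 (v(b, x) = -(2 - 2)/3 = -1/3*0 = 0)
r = 10 (r = -2 + 12 = 10)
y(u) = -3 + (-5 + u)*(4 + u) (y(u) = -3 + (u + 4)*(u - 5) = -3 + (4 + u)*(-5 + u) = -3 + (-5 + u)*(4 + u))
B(s) = -27 + s (B(s) = (-4 + (-23 + 0**2 - 1*0)) + s = (-4 + (-23 + 0 + 0)) + s = (-4 - 23) + s = -27 + s)
(11 + B(-4))*r = (11 + (-27 - 4))*10 = (11 - 31)*10 = -20*10 = -200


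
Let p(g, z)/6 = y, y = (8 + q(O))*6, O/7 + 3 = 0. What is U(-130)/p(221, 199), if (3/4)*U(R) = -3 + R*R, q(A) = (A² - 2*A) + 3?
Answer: 16897/13338 ≈ 1.2668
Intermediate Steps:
O = -21 (O = -21 + 7*0 = -21 + 0 = -21)
q(A) = 3 + A² - 2*A
y = 2964 (y = (8 + (3 + (-21)² - 2*(-21)))*6 = (8 + (3 + 441 + 42))*6 = (8 + 486)*6 = 494*6 = 2964)
p(g, z) = 17784 (p(g, z) = 6*2964 = 17784)
U(R) = -4 + 4*R²/3 (U(R) = 4*(-3 + R*R)/3 = 4*(-3 + R²)/3 = -4 + 4*R²/3)
U(-130)/p(221, 199) = (-4 + (4/3)*(-130)²)/17784 = (-4 + (4/3)*16900)*(1/17784) = (-4 + 67600/3)*(1/17784) = (67588/3)*(1/17784) = 16897/13338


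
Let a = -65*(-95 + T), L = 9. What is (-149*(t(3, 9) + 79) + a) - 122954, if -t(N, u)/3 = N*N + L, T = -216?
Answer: -106464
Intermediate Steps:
t(N, u) = -27 - 3*N² (t(N, u) = -3*(N*N + 9) = -3*(N² + 9) = -3*(9 + N²) = -27 - 3*N²)
a = 20215 (a = -65*(-95 - 216) = -65*(-311) = 20215)
(-149*(t(3, 9) + 79) + a) - 122954 = (-149*((-27 - 3*3²) + 79) + 20215) - 122954 = (-149*((-27 - 3*9) + 79) + 20215) - 122954 = (-149*((-27 - 27) + 79) + 20215) - 122954 = (-149*(-54 + 79) + 20215) - 122954 = (-149*25 + 20215) - 122954 = (-3725 + 20215) - 122954 = 16490 - 122954 = -106464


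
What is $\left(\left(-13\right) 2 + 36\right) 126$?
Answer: $1260$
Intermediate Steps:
$\left(\left(-13\right) 2 + 36\right) 126 = \left(-26 + 36\right) 126 = 10 \cdot 126 = 1260$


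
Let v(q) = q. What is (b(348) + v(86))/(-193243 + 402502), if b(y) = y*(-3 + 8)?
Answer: 1826/209259 ≈ 0.0087260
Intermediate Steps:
b(y) = 5*y (b(y) = y*5 = 5*y)
(b(348) + v(86))/(-193243 + 402502) = (5*348 + 86)/(-193243 + 402502) = (1740 + 86)/209259 = 1826*(1/209259) = 1826/209259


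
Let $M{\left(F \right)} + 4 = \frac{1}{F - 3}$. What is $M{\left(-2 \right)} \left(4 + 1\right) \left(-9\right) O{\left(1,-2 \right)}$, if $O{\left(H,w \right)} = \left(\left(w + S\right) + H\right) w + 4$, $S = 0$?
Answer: $1134$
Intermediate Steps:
$O{\left(H,w \right)} = 4 + w \left(H + w\right)$ ($O{\left(H,w \right)} = \left(\left(w + 0\right) + H\right) w + 4 = \left(w + H\right) w + 4 = \left(H + w\right) w + 4 = w \left(H + w\right) + 4 = 4 + w \left(H + w\right)$)
$M{\left(F \right)} = -4 + \frac{1}{-3 + F}$ ($M{\left(F \right)} = -4 + \frac{1}{F - 3} = -4 + \frac{1}{-3 + F}$)
$M{\left(-2 \right)} \left(4 + 1\right) \left(-9\right) O{\left(1,-2 \right)} = \frac{13 - -8}{-3 - 2} \left(4 + 1\right) \left(-9\right) \left(4 + \left(-2\right)^{2} + 1 \left(-2\right)\right) = \frac{13 + 8}{-5} \cdot 5 \left(-9\right) \left(4 + 4 - 2\right) = \left(- \frac{1}{5}\right) 21 \cdot 5 \left(-9\right) 6 = \left(- \frac{21}{5}\right) 5 \left(-9\right) 6 = \left(-21\right) \left(-9\right) 6 = 189 \cdot 6 = 1134$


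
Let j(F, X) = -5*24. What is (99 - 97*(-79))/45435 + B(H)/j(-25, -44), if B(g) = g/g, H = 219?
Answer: 19689/121160 ≈ 0.16250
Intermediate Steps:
j(F, X) = -120
B(g) = 1
(99 - 97*(-79))/45435 + B(H)/j(-25, -44) = (99 - 97*(-79))/45435 + 1/(-120) = (99 + 7663)*(1/45435) + 1*(-1/120) = 7762*(1/45435) - 1/120 = 7762/45435 - 1/120 = 19689/121160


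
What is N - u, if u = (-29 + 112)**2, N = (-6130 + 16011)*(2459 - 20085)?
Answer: -174169395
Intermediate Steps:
N = -174162506 (N = 9881*(-17626) = -174162506)
u = 6889 (u = 83**2 = 6889)
N - u = -174162506 - 1*6889 = -174162506 - 6889 = -174169395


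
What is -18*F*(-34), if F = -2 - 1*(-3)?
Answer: 612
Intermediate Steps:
F = 1 (F = -2 + 3 = 1)
-18*F*(-34) = -18*1*(-34) = -18*(-34) = 612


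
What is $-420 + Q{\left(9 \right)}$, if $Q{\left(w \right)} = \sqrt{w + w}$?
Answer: $-420 + 3 \sqrt{2} \approx -415.76$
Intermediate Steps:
$Q{\left(w \right)} = \sqrt{2} \sqrt{w}$ ($Q{\left(w \right)} = \sqrt{2 w} = \sqrt{2} \sqrt{w}$)
$-420 + Q{\left(9 \right)} = -420 + \sqrt{2} \sqrt{9} = -420 + \sqrt{2} \cdot 3 = -420 + 3 \sqrt{2}$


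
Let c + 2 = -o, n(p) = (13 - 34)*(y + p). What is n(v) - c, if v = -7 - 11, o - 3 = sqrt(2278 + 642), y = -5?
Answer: 488 + 2*sqrt(730) ≈ 542.04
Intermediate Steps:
o = 3 + 2*sqrt(730) (o = 3 + sqrt(2278 + 642) = 3 + sqrt(2920) = 3 + 2*sqrt(730) ≈ 57.037)
v = -18
n(p) = 105 - 21*p (n(p) = (13 - 34)*(-5 + p) = -21*(-5 + p) = 105 - 21*p)
c = -5 - 2*sqrt(730) (c = -2 - (3 + 2*sqrt(730)) = -2 + (-3 - 2*sqrt(730)) = -5 - 2*sqrt(730) ≈ -59.037)
n(v) - c = (105 - 21*(-18)) - (-5 - 2*sqrt(730)) = (105 + 378) + (5 + 2*sqrt(730)) = 483 + (5 + 2*sqrt(730)) = 488 + 2*sqrt(730)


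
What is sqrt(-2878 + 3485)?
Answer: sqrt(607) ≈ 24.637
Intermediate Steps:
sqrt(-2878 + 3485) = sqrt(607)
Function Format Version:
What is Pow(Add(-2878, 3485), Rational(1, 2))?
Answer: Pow(607, Rational(1, 2)) ≈ 24.637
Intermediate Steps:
Pow(Add(-2878, 3485), Rational(1, 2)) = Pow(607, Rational(1, 2))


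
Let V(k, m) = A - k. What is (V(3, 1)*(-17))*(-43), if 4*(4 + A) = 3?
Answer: -18275/4 ≈ -4568.8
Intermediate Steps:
A = -13/4 (A = -4 + (¼)*3 = -4 + ¾ = -13/4 ≈ -3.2500)
V(k, m) = -13/4 - k
(V(3, 1)*(-17))*(-43) = ((-13/4 - 1*3)*(-17))*(-43) = ((-13/4 - 3)*(-17))*(-43) = -25/4*(-17)*(-43) = (425/4)*(-43) = -18275/4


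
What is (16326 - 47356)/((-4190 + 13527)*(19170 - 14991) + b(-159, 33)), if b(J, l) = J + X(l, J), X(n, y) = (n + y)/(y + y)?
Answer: -1644590/2068015713 ≈ -0.00079525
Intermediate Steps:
X(n, y) = (n + y)/(2*y) (X(n, y) = (n + y)/((2*y)) = (n + y)*(1/(2*y)) = (n + y)/(2*y))
b(J, l) = J + (J + l)/(2*J) (b(J, l) = J + (l + J)/(2*J) = J + (J + l)/(2*J))
(16326 - 47356)/((-4190 + 13527)*(19170 - 14991) + b(-159, 33)) = (16326 - 47356)/((-4190 + 13527)*(19170 - 14991) + (1/2 - 159 + (1/2)*33/(-159))) = -31030/(9337*4179 + (1/2 - 159 + (1/2)*33*(-1/159))) = -31030/(39019323 + (1/2 - 159 - 11/106)) = -31030/(39019323 - 8406/53) = -31030/2068015713/53 = -31030*53/2068015713 = -1644590/2068015713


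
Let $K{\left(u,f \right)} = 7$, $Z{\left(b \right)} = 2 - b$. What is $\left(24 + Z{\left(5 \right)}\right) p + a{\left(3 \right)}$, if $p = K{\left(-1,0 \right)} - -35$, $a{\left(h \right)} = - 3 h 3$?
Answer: $855$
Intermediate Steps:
$a{\left(h \right)} = - 9 h$
$p = 42$ ($p = 7 - -35 = 7 + 35 = 42$)
$\left(24 + Z{\left(5 \right)}\right) p + a{\left(3 \right)} = \left(24 + \left(2 - 5\right)\right) 42 - 27 = \left(24 - 3\right) 42 - 27 = 21 \cdot 42 - 27 = 882 - 27 = 855$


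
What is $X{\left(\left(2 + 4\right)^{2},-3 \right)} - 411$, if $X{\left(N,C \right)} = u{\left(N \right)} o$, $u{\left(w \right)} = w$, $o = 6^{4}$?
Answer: $46245$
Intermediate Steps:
$o = 1296$
$X{\left(N,C \right)} = 1296 N$ ($X{\left(N,C \right)} = N 1296 = 1296 N$)
$X{\left(\left(2 + 4\right)^{2},-3 \right)} - 411 = 1296 \left(2 + 4\right)^{2} - 411 = 1296 \cdot 6^{2} - 411 = 1296 \cdot 36 - 411 = 46656 - 411 = 46245$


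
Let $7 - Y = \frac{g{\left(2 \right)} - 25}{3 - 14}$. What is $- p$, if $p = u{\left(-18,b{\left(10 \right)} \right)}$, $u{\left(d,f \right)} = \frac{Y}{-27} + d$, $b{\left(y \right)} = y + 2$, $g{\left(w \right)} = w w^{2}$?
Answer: $\frac{1802}{99} \approx 18.202$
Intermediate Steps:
$g{\left(w \right)} = w^{3}$
$b{\left(y \right)} = 2 + y$
$Y = \frac{60}{11}$ ($Y = 7 - \frac{2^{3} - 25}{3 - 14} = 7 - \frac{8 - 25}{-11} = 7 - \left(-17\right) \left(- \frac{1}{11}\right) = 7 - \frac{17}{11} = \frac{60}{11} \approx 5.4545$)
$u{\left(d,f \right)} = - \frac{20}{99} + d$ ($u{\left(d,f \right)} = \frac{60}{11 \left(-27\right)} + d = \frac{60}{11} \left(- \frac{1}{27}\right) + d = - \frac{20}{99} + d$)
$p = - \frac{1802}{99}$ ($p = - \frac{20}{99} - 18 = - \frac{1802}{99} \approx -18.202$)
$- p = \left(-1\right) \left(- \frac{1802}{99}\right) = \frac{1802}{99}$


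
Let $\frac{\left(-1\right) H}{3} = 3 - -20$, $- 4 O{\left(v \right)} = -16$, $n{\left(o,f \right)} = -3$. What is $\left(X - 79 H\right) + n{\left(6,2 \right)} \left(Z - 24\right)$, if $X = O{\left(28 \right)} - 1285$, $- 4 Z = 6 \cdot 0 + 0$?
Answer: $4242$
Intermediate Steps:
$O{\left(v \right)} = 4$ ($O{\left(v \right)} = \left(- \frac{1}{4}\right) \left(-16\right) = 4$)
$Z = 0$ ($Z = - \frac{6 \cdot 0 + 0}{4} = - \frac{0 + 0}{4} = \left(- \frac{1}{4}\right) 0 = 0$)
$X = -1281$ ($X = 4 - 1285 = -1281$)
$H = -69$ ($H = - 3 \left(3 - -20\right) = - 3 \left(3 + 20\right) = \left(-3\right) 23 = -69$)
$\left(X - 79 H\right) + n{\left(6,2 \right)} \left(Z - 24\right) = \left(-1281 - -5451\right) - 3 \left(0 - 24\right) = \left(-1281 + 5451\right) - -72 = 4170 + 72 = 4242$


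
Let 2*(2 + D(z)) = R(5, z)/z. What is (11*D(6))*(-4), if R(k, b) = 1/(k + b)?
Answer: 263/3 ≈ 87.667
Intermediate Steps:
R(k, b) = 1/(b + k)
D(z) = -2 + 1/(2*z*(5 + z)) (D(z) = -2 + (1/((z + 5)*z))/2 = -2 + (1/((5 + z)*z))/2 = -2 + (1/(z*(5 + z)))/2 = -2 + 1/(2*z*(5 + z)))
(11*D(6))*(-4) = (11*((1/2)*(1 - 4*6*(5 + 6))/(6*(5 + 6))))*(-4) = (11*((1/2)*(1/6)*(1 - 4*6*11)/11))*(-4) = (11*((1/2)*(1/6)*(1/11)*(1 - 264)))*(-4) = (11*((1/2)*(1/6)*(1/11)*(-263)))*(-4) = (11*(-263/132))*(-4) = -263/12*(-4) = 263/3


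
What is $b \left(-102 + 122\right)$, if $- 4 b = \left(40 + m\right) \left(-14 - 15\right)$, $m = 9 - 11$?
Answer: $5510$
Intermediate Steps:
$m = -2$
$b = \frac{551}{2}$ ($b = - \frac{\left(40 - 2\right) \left(-14 - 15\right)}{4} = - \frac{38 \left(-29\right)}{4} = \left(- \frac{1}{4}\right) \left(-1102\right) = \frac{551}{2} \approx 275.5$)
$b \left(-102 + 122\right) = \frac{551 \left(-102 + 122\right)}{2} = \frac{551}{2} \cdot 20 = 5510$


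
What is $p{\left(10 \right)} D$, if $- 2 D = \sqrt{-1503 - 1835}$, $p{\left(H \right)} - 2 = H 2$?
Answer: $- 11 i \sqrt{3338} \approx - 635.53 i$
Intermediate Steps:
$p{\left(H \right)} = 2 + 2 H$ ($p{\left(H \right)} = 2 + H 2 = 2 + 2 H$)
$D = - \frac{i \sqrt{3338}}{2}$ ($D = - \frac{\sqrt{-1503 - 1835}}{2} = - \frac{\sqrt{-3338}}{2} = - \frac{i \sqrt{3338}}{2} \approx - 28.888 i$)
$p{\left(10 \right)} D = \left(2 + 2 \cdot 10\right) \left(- \frac{i \sqrt{3338}}{2}\right) = \left(2 + 20\right) \left(- \frac{i \sqrt{3338}}{2}\right) = 22 \left(- \frac{i \sqrt{3338}}{2}\right) = - 11 i \sqrt{3338}$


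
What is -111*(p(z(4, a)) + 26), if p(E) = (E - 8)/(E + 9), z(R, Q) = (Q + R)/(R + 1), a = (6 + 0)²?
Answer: -2886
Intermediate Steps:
a = 36 (a = 6² = 36)
z(R, Q) = (Q + R)/(1 + R)
p(E) = (-8 + E)/(9 + E)
-111*(p(z(4, a)) + 26) = -111*((-8 + (36 + 4)/(1 + 4))/(9 + (36 + 4)/(1 + 4)) + 26) = -111*((-8 + 40/5)/(9 + 40/5) + 26) = -111*((-8 + (⅕)*40)/(9 + (⅕)*40) + 26) = -111*((-8 + 8)/(9 + 8) + 26) = -111*(0/17 + 26) = -111*((1/17)*0 + 26) = -111*(0 + 26) = -111*26 = -2886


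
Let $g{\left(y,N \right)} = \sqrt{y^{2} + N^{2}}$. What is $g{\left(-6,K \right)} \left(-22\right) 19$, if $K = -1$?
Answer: $- 418 \sqrt{37} \approx -2542.6$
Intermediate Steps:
$g{\left(y,N \right)} = \sqrt{N^{2} + y^{2}}$
$g{\left(-6,K \right)} \left(-22\right) 19 = \sqrt{\left(-1\right)^{2} + \left(-6\right)^{2}} \left(-22\right) 19 = \sqrt{1 + 36} \left(-22\right) 19 = \sqrt{37} \left(-22\right) 19 = - 22 \sqrt{37} \cdot 19 = - 418 \sqrt{37}$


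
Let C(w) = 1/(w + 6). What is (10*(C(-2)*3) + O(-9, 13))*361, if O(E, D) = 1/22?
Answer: 29963/11 ≈ 2723.9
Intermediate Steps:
C(w) = 1/(6 + w)
O(E, D) = 1/22
(10*(C(-2)*3) + O(-9, 13))*361 = (10*(3/(6 - 2)) + 1/22)*361 = (10*(3/4) + 1/22)*361 = (15/2 + 1/22)*361 = (83/11)*361 = 29963/11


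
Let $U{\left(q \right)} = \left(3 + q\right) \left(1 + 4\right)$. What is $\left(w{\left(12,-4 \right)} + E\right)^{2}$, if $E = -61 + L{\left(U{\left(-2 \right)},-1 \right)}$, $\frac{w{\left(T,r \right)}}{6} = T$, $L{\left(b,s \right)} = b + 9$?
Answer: $625$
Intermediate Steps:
$U{\left(q \right)} = 15 + 5 q$ ($U{\left(q \right)} = \left(3 + q\right) 5 = 15 + 5 q$)
$L{\left(b,s \right)} = 9 + b$
$w{\left(T,r \right)} = 6 T$
$E = -47$ ($E = -61 + \left(9 + \left(15 + 5 \left(-2\right)\right)\right) = -61 + \left(9 + \left(15 - 10\right)\right) = -61 + \left(9 + 5\right) = -61 + 14 = -47$)
$\left(w{\left(12,-4 \right)} + E\right)^{2} = \left(6 \cdot 12 - 47\right)^{2} = \left(72 - 47\right)^{2} = 25^{2} = 625$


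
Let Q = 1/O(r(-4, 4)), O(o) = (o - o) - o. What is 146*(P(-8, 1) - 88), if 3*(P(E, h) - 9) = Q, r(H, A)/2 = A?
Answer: -138481/12 ≈ -11540.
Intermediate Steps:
r(H, A) = 2*A
O(o) = -o (O(o) = 0 - o = -o)
Q = -⅛ (Q = 1/(-2*4) = 1/(-1*8) = 1/(-8) = -⅛ ≈ -0.12500)
P(E, h) = 215/24 (P(E, h) = 9 + (⅓)*(-⅛) = 9 - 1/24 = 215/24)
146*(P(-8, 1) - 88) = 146*(215/24 - 88) = 146*(-1897/24) = -138481/12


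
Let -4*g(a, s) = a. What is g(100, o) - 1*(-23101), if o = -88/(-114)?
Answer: 23076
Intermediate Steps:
o = 44/57 (o = -88*(-1/114) = 44/57 ≈ 0.77193)
g(a, s) = -a/4
g(100, o) - 1*(-23101) = -1/4*100 - 1*(-23101) = -25 + 23101 = 23076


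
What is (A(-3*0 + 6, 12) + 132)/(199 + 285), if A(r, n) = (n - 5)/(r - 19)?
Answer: 1709/6292 ≈ 0.27161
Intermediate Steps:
A(r, n) = (-5 + n)/(-19 + r)
(A(-3*0 + 6, 12) + 132)/(199 + 285) = ((-5 + 12)/(-19 + (-3*0 + 6)) + 132)/(199 + 285) = (7/(-19 + (0 + 6)) + 132)/484 = (7/(-19 + 6) + 132)*(1/484) = (7/(-13) + 132)*(1/484) = (-1/13*7 + 132)*(1/484) = (-7/13 + 132)*(1/484) = (1709/13)*(1/484) = 1709/6292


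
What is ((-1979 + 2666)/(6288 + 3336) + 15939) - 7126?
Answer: 28272333/3208 ≈ 8813.1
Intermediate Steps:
((-1979 + 2666)/(6288 + 3336) + 15939) - 7126 = (687/9624 + 15939) - 7126 = (687*(1/9624) + 15939) - 7126 = (229/3208 + 15939) - 7126 = 51132541/3208 - 7126 = 28272333/3208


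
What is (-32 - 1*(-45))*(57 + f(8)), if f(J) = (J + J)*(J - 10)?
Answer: 325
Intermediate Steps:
f(J) = 2*J*(-10 + J) (f(J) = (2*J)*(-10 + J) = 2*J*(-10 + J))
(-32 - 1*(-45))*(57 + f(8)) = (-32 - 1*(-45))*(57 + 2*8*(-10 + 8)) = (-32 + 45)*(57 + 2*8*(-2)) = 13*(57 - 32) = 13*25 = 325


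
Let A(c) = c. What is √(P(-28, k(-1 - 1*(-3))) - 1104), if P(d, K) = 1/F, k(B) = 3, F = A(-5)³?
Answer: I*√690005/25 ≈ 33.227*I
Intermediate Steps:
F = -125 (F = (-5)³ = -125)
P(d, K) = -1/125 (P(d, K) = 1/(-125) = -1/125)
√(P(-28, k(-1 - 1*(-3))) - 1104) = √(-1/125 - 1104) = √(-138001/125) = I*√690005/25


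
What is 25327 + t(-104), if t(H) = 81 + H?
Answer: 25304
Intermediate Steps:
25327 + t(-104) = 25327 + (81 - 104) = 25327 - 23 = 25304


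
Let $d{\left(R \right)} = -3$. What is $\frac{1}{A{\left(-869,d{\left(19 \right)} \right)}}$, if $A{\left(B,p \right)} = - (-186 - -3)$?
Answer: $\frac{1}{183} \approx 0.0054645$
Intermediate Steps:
$A{\left(B,p \right)} = 183$ ($A{\left(B,p \right)} = - (-186 + 3) = \left(-1\right) \left(-183\right) = 183$)
$\frac{1}{A{\left(-869,d{\left(19 \right)} \right)}} = \frac{1}{183}$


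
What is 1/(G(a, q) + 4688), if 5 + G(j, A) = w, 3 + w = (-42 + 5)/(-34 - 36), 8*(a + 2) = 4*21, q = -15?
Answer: 70/327637 ≈ 0.00021365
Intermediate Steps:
a = 17/2 (a = -2 + (4*21)/8 = -2 + (⅛)*84 = -2 + 21/2 = 17/2 ≈ 8.5000)
w = -173/70 (w = -3 + (-42 + 5)/(-34 - 36) = -3 - 37/(-70) = -3 - 37*(-1/70) = -3 + 37/70 = -173/70 ≈ -2.4714)
G(j, A) = -523/70 (G(j, A) = -5 - 173/70 = -523/70)
1/(G(a, q) + 4688) = 1/(-523/70 + 4688) = 1/(327637/70) = 70/327637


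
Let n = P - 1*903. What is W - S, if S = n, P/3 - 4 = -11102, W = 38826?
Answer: 73023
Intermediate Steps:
P = -33294 (P = 12 + 3*(-11102) = 12 - 33306 = -33294)
n = -34197 (n = -33294 - 1*903 = -33294 - 903 = -34197)
S = -34197
W - S = 38826 - 1*(-34197) = 38826 + 34197 = 73023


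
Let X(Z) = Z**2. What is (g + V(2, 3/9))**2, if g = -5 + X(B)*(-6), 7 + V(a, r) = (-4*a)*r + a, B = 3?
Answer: 40000/9 ≈ 4444.4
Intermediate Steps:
V(a, r) = -7 + a - 4*a*r (V(a, r) = -7 + ((-4*a)*r + a) = -7 + (-4*a*r + a) = -7 + (a - 4*a*r) = -7 + a - 4*a*r)
g = -59 (g = -5 + 3**2*(-6) = -5 + 9*(-6) = -5 - 54 = -59)
(g + V(2, 3/9))**2 = (-59 + (-7 + 2 - 4*2*3/9))**2 = (-59 + (-7 + 2 - 4*2*3*(1/9)))**2 = (-59 + (-7 + 2 - 4*2*1/3))**2 = (-59 + (-7 + 2 - 8/3))**2 = (-59 - 23/3)**2 = (-200/3)**2 = 40000/9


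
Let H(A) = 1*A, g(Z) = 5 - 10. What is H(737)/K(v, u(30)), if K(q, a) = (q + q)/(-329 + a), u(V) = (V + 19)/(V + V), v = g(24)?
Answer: 14512267/600 ≈ 24187.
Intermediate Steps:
g(Z) = -5
H(A) = A
v = -5
u(V) = (19 + V)/(2*V) (u(V) = (19 + V)/((2*V)) = (19 + V)*(1/(2*V)) = (19 + V)/(2*V))
K(q, a) = 2*q/(-329 + a) (K(q, a) = (2*q)/(-329 + a) = 2*q/(-329 + a))
H(737)/K(v, u(30)) = 737/((2*(-5)/(-329 + (½)*(19 + 30)/30))) = 737/((2*(-5)/(-329 + (½)*(1/30)*49))) = 737/((2*(-5)/(-329 + 49/60))) = 737/((2*(-5)/(-19691/60))) = 737/((2*(-5)*(-60/19691))) = 737/(600/19691) = 737*(19691/600) = 14512267/600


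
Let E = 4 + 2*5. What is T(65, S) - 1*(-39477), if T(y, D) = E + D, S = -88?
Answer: 39403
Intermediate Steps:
E = 14 (E = 4 + 10 = 14)
T(y, D) = 14 + D
T(65, S) - 1*(-39477) = (14 - 88) - 1*(-39477) = -74 + 39477 = 39403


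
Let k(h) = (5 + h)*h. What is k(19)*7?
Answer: 3192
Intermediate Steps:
k(h) = h*(5 + h)
k(19)*7 = (19*(5 + 19))*7 = (19*24)*7 = 456*7 = 3192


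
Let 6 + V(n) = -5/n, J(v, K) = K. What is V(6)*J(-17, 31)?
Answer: -1271/6 ≈ -211.83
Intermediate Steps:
V(n) = -6 - 5/n
V(6)*J(-17, 31) = (-6 - 5/6)*31 = (-6 - 5*⅙)*31 = (-6 - ⅚)*31 = -41/6*31 = -1271/6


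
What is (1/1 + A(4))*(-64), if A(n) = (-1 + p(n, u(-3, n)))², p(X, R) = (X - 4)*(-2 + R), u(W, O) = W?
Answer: -128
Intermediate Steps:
p(X, R) = (-4 + X)*(-2 + R)
A(n) = (19 - 5*n)² (A(n) = (-1 + (8 - 4*(-3) - 2*n - 3*n))² = (-1 + (8 + 12 - 2*n - 3*n))² = (-1 + (20 - 5*n))² = (19 - 5*n)²)
(1/1 + A(4))*(-64) = (1/1 + (-19 + 5*4)²)*(-64) = (1*1 + (-19 + 20)²)*(-64) = (1 + 1²)*(-64) = (1 + 1)*(-64) = 2*(-64) = -128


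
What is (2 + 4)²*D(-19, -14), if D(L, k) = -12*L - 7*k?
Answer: 11736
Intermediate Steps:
(2 + 4)²*D(-19, -14) = (2 + 4)²*(-12*(-19) - 7*(-14)) = 6²*(228 + 98) = 36*326 = 11736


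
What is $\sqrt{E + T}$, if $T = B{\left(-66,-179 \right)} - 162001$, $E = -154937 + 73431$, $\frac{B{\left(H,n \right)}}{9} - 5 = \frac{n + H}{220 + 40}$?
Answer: $\frac{i \sqrt{164586045}}{26} \approx 493.43 i$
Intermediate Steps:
$B{\left(H,n \right)} = 45 + \frac{9 H}{260} + \frac{9 n}{260}$ ($B{\left(H,n \right)} = 45 + 9 \frac{n + H}{220 + 40} = 45 + 9 \frac{H + n}{260} = 45 + 9 \left(H + n\right) \frac{1}{260} = 45 + 9 \left(\frac{H}{260} + \frac{n}{260}\right) = 45 + \left(\frac{9 H}{260} + \frac{9 n}{260}\right) = 45 + \frac{9 H}{260} + \frac{9 n}{260}$)
$E = -81506$
$T = - \frac{8422153}{52}$ ($T = \left(45 + \frac{9}{260} \left(-66\right) + \frac{9}{260} \left(-179\right)\right) - 162001 = \left(45 - \frac{297}{130} - \frac{1611}{260}\right) - 162001 = \frac{1899}{52} - 162001 = - \frac{8422153}{52} \approx -1.6196 \cdot 10^{5}$)
$\sqrt{E + T} = \sqrt{-81506 - \frac{8422153}{52}} = \sqrt{- \frac{12660465}{52}} = \frac{i \sqrt{164586045}}{26}$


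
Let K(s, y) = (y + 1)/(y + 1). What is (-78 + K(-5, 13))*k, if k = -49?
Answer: 3773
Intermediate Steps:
K(s, y) = 1 (K(s, y) = (1 + y)/(1 + y) = 1)
(-78 + K(-5, 13))*k = (-78 + 1)*(-49) = -77*(-49) = 3773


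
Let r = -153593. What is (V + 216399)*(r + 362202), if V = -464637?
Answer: -51784680942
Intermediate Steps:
(V + 216399)*(r + 362202) = (-464637 + 216399)*(-153593 + 362202) = -248238*208609 = -51784680942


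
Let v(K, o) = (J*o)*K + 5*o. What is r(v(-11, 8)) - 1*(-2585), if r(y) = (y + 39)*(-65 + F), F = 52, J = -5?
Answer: -4162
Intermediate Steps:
v(K, o) = 5*o - 5*K*o (v(K, o) = (-5*o)*K + 5*o = -5*K*o + 5*o = 5*o - 5*K*o)
r(y) = -507 - 13*y (r(y) = (y + 39)*(-65 + 52) = (39 + y)*(-13) = -507 - 13*y)
r(v(-11, 8)) - 1*(-2585) = (-507 - 65*8*(1 - 1*(-11))) - 1*(-2585) = (-507 - 65*8*(1 + 11)) + 2585 = (-507 - 65*8*12) + 2585 = (-507 - 13*480) + 2585 = (-507 - 6240) + 2585 = -6747 + 2585 = -4162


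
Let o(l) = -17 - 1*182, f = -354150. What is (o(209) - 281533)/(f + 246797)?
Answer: 281732/107353 ≈ 2.6244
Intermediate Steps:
o(l) = -199 (o(l) = -17 - 182 = -199)
(o(209) - 281533)/(f + 246797) = (-199 - 281533)/(-354150 + 246797) = -281732/(-107353) = -281732*(-1/107353) = 281732/107353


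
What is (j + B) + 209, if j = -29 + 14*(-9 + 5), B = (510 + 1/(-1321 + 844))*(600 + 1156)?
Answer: 427239512/477 ≈ 8.9568e+5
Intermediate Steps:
B = 427180364/477 (B = (510 + 1/(-477))*1756 = (510 - 1/477)*1756 = (243269/477)*1756 = 427180364/477 ≈ 8.9556e+5)
j = -85 (j = -29 + 14*(-4) = -29 - 56 = -85)
(j + B) + 209 = (-85 + 427180364/477) + 209 = 427139819/477 + 209 = 427239512/477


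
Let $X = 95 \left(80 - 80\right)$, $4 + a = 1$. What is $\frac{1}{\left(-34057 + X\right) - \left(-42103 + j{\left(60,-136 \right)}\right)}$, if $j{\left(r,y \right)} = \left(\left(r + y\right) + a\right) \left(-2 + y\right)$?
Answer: $- \frac{1}{2856} \approx -0.00035014$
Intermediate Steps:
$a = -3$ ($a = -4 + 1 = -3$)
$X = 0$ ($X = 95 \cdot 0 = 0$)
$j{\left(r,y \right)} = \left(-2 + y\right) \left(-3 + r + y\right)$ ($j{\left(r,y \right)} = \left(\left(r + y\right) - 3\right) \left(-2 + y\right) = \left(-3 + r + y\right) \left(-2 + y\right) = \left(-2 + y\right) \left(-3 + r + y\right)$)
$\frac{1}{\left(-34057 + X\right) - \left(-42103 + j{\left(60,-136 \right)}\right)} = \frac{1}{\left(-34057 + 0\right) - \left(-23601 - 7480 - 120\right)} = \frac{1}{-34057 + \left(17186 - \left(\left(6 + 18496 + 680 - 120 - 8160\right) - 24917\right)\right)} = \frac{1}{-34057 + \left(17186 - \left(10902 - 24917\right)\right)} = \frac{1}{-34057 + \left(17186 - -14015\right)} = \frac{1}{-34057 + \left(17186 + 14015\right)} = \frac{1}{-34057 + 31201} = \frac{1}{-2856} = - \frac{1}{2856}$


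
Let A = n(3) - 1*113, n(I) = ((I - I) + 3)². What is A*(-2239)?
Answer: 232856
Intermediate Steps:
n(I) = 9 (n(I) = (0 + 3)² = 3² = 9)
A = -104 (A = 9 - 1*113 = 9 - 113 = -104)
A*(-2239) = -104*(-2239) = 232856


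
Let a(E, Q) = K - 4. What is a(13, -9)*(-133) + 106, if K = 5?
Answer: -27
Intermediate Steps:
a(E, Q) = 1 (a(E, Q) = 5 - 4 = 1)
a(13, -9)*(-133) + 106 = 1*(-133) + 106 = -133 + 106 = -27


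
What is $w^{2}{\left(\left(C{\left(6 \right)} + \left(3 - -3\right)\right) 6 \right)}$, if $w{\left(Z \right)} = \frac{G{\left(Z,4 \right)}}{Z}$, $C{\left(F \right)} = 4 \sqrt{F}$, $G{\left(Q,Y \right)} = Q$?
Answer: $1$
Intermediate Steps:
$w{\left(Z \right)} = 1$ ($w{\left(Z \right)} = \frac{Z}{Z} = 1$)
$w^{2}{\left(\left(C{\left(6 \right)} + \left(3 - -3\right)\right) 6 \right)} = 1^{2} = 1$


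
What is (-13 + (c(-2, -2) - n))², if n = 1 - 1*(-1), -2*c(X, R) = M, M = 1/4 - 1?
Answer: 13689/64 ≈ 213.89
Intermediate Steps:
M = -¾ (M = ¼ - 1 = -¾ ≈ -0.75000)
c(X, R) = 3/8 (c(X, R) = -½*(-¾) = 3/8)
n = 2 (n = 1 + 1 = 2)
(-13 + (c(-2, -2) - n))² = (-13 + (3/8 - 1*2))² = (-13 + (3/8 - 2))² = (-13 - 13/8)² = (-117/8)² = 13689/64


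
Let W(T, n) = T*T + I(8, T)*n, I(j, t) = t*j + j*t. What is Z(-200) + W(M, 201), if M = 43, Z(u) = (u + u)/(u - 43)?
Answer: 34053691/243 ≈ 1.4014e+5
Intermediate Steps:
Z(u) = 2*u/(-43 + u) (Z(u) = (2*u)/(-43 + u) = 2*u/(-43 + u))
I(j, t) = 2*j*t (I(j, t) = j*t + j*t = 2*j*t)
W(T, n) = T² + 16*T*n (W(T, n) = T*T + (2*8*T)*n = T² + (16*T)*n = T² + 16*T*n)
Z(-200) + W(M, 201) = 2*(-200)/(-43 - 200) + 43*(43 + 16*201) = 2*(-200)/(-243) + 43*(43 + 3216) = 2*(-200)*(-1/243) + 43*3259 = 400/243 + 140137 = 34053691/243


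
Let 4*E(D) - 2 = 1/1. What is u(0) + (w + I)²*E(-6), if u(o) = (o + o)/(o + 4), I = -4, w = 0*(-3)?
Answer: 12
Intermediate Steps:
E(D) = ¾ (E(D) = ½ + (¼)/1 = ½ + (¼)*1 = ½ + ¼ = ¾)
w = 0
u(o) = 2*o/(4 + o) (u(o) = (2*o)/(4 + o) = 2*o/(4 + o))
u(0) + (w + I)²*E(-6) = 2*0/(4 + 0) + (0 - 4)²*(¾) = 2*0/4 + (-4)²*(¾) = 2*0*(¼) + 16*(¾) = 0 + 12 = 12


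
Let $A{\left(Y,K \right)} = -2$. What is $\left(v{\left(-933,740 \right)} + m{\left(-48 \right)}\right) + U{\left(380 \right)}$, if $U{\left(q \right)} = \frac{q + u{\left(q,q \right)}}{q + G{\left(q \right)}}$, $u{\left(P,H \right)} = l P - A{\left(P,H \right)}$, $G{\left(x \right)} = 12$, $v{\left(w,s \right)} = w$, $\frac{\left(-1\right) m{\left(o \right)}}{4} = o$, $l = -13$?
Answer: $- \frac{147515}{196} \approx -752.63$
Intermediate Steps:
$m{\left(o \right)} = - 4 o$
$u{\left(P,H \right)} = 2 - 13 P$ ($u{\left(P,H \right)} = - 13 P - -2 = - 13 P + 2 = 2 - 13 P$)
$U{\left(q \right)} = \frac{2 - 12 q}{12 + q}$ ($U{\left(q \right)} = \frac{q - \left(-2 + 13 q\right)}{q + 12} = \frac{2 - 12 q}{12 + q}$)
$\left(v{\left(-933,740 \right)} + m{\left(-48 \right)}\right) + U{\left(380 \right)} = \left(-933 - -192\right) + \frac{2 \left(1 - 2280\right)}{12 + 380} = \left(-933 + 192\right) + \frac{2 \left(1 - 2280\right)}{392} = -741 + 2 \cdot \frac{1}{392} \left(-2279\right) = -741 - \frac{2279}{196} = - \frac{147515}{196}$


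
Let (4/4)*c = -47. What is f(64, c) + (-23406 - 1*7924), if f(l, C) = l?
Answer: -31266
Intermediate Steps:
c = -47
f(64, c) + (-23406 - 1*7924) = 64 + (-23406 - 1*7924) = 64 + (-23406 - 7924) = 64 - 31330 = -31266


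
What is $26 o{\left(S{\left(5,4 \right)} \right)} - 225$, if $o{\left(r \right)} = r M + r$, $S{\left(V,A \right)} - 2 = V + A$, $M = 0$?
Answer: $61$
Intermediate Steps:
$S{\left(V,A \right)} = 2 + A + V$ ($S{\left(V,A \right)} = 2 + \left(V + A\right) = 2 + \left(A + V\right) = 2 + A + V$)
$o{\left(r \right)} = r$ ($o{\left(r \right)} = r 0 + r = 0 + r = r$)
$26 o{\left(S{\left(5,4 \right)} \right)} - 225 = 26 \left(2 + 4 + 5\right) - 225 = 26 \cdot 11 - 225 = 286 - 225 = 61$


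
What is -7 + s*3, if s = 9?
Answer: 20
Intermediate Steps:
-7 + s*3 = -7 + 9*3 = -7 + 27 = 20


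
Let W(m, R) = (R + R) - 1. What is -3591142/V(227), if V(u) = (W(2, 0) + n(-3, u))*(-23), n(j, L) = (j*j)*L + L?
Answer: 3591142/52187 ≈ 68.813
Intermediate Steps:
n(j, L) = L + L*j² (n(j, L) = j²*L + L = L*j² + L = L + L*j²)
W(m, R) = -1 + 2*R (W(m, R) = 2*R - 1 = -1 + 2*R)
V(u) = 23 - 230*u (V(u) = ((-1 + 2*0) + u*(1 + (-3)²))*(-23) = ((-1 + 0) + u*(1 + 9))*(-23) = (-1 + u*10)*(-23) = (-1 + 10*u)*(-23) = 23 - 230*u)
-3591142/V(227) = -3591142/(23 - 230*227) = -3591142/(23 - 52210) = -3591142/(-52187) = -3591142*(-1/52187) = 3591142/52187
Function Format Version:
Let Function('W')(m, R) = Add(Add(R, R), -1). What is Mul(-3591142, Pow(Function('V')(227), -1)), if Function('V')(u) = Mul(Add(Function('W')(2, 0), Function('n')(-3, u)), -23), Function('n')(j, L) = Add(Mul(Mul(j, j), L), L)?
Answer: Rational(3591142, 52187) ≈ 68.813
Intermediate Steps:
Function('n')(j, L) = Add(L, Mul(L, Pow(j, 2))) (Function('n')(j, L) = Add(Mul(Pow(j, 2), L), L) = Add(Mul(L, Pow(j, 2)), L) = Add(L, Mul(L, Pow(j, 2))))
Function('W')(m, R) = Add(-1, Mul(2, R)) (Function('W')(m, R) = Add(Mul(2, R), -1) = Add(-1, Mul(2, R)))
Function('V')(u) = Add(23, Mul(-230, u)) (Function('V')(u) = Mul(Add(Add(-1, Mul(2, 0)), Mul(u, Add(1, Pow(-3, 2)))), -23) = Mul(Add(Add(-1, 0), Mul(u, Add(1, 9))), -23) = Mul(Add(-1, Mul(u, 10)), -23) = Mul(Add(-1, Mul(10, u)), -23) = Add(23, Mul(-230, u)))
Mul(-3591142, Pow(Function('V')(227), -1)) = Mul(-3591142, Pow(Add(23, Mul(-230, 227)), -1)) = Mul(-3591142, Pow(Add(23, -52210), -1)) = Mul(-3591142, Pow(-52187, -1)) = Mul(-3591142, Rational(-1, 52187)) = Rational(3591142, 52187)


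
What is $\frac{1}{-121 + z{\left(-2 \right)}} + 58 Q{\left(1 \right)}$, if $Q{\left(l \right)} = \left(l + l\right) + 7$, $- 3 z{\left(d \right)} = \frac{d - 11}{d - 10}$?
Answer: $\frac{2280582}{4369} \approx 521.99$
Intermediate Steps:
$z{\left(d \right)} = - \frac{-11 + d}{3 \left(-10 + d\right)}$ ($z{\left(d \right)} = - \frac{\left(d - 11\right) \frac{1}{d - 10}}{3} = - \frac{\left(-11 + d\right) \frac{1}{-10 + d}}{3} = - \frac{\frac{1}{-10 + d} \left(-11 + d\right)}{3} = - \frac{-11 + d}{3 \left(-10 + d\right)}$)
$Q{\left(l \right)} = 7 + 2 l$ ($Q{\left(l \right)} = 2 l + 7 = 7 + 2 l$)
$\frac{1}{-121 + z{\left(-2 \right)}} + 58 Q{\left(1 \right)} = \frac{1}{-121 + \frac{11 - -2}{3 \left(-10 - 2\right)}} + 58 \left(7 + 2 \cdot 1\right) = \frac{1}{-121 + \frac{11 + 2}{3 \left(-12\right)}} + 58 \left(7 + 2\right) = \frac{1}{-121 + \frac{1}{3} \left(- \frac{1}{12}\right) 13} + 58 \cdot 9 = \frac{1}{-121 - \frac{13}{36}} + 522 = \frac{1}{- \frac{4369}{36}} + 522 = - \frac{36}{4369} + 522 = \frac{2280582}{4369}$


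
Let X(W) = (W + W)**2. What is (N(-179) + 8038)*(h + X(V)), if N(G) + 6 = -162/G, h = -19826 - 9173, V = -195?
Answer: 177005696890/179 ≈ 9.8886e+8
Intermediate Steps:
X(W) = 4*W**2 (X(W) = (2*W)**2 = 4*W**2)
h = -28999
N(G) = -6 - 162/G
(N(-179) + 8038)*(h + X(V)) = ((-6 - 162/(-179)) + 8038)*(-28999 + 4*(-195)**2) = ((-6 - 162*(-1/179)) + 8038)*(-28999 + 4*38025) = ((-6 + 162/179) + 8038)*(-28999 + 152100) = (-912/179 + 8038)*123101 = (1437890/179)*123101 = 177005696890/179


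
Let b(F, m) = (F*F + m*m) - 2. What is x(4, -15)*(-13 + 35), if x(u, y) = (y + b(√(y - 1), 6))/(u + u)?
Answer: 33/4 ≈ 8.2500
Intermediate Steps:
b(F, m) = -2 + F² + m² (b(F, m) = (F² + m²) - 2 = -2 + F² + m²)
x(u, y) = (33 + 2*y)/(2*u) (x(u, y) = (y + (-2 + (√(y - 1))² + 6²))/(u + u) = (y + (-2 + (√(-1 + y))² + 36))/((2*u)) = (y + (-2 + (-1 + y) + 36))*(1/(2*u)) = (y + (33 + y))*(1/(2*u)) = (33 + 2*y)*(1/(2*u)) = (33 + 2*y)/(2*u))
x(4, -15)*(-13 + 35) = ((33/2 - 15)/4)*(-13 + 35) = ((¼)*(3/2))*22 = (3/8)*22 = 33/4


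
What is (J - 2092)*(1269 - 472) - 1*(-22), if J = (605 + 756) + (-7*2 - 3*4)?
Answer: -603307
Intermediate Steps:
J = 1335 (J = 1361 + (-14 - 12) = 1361 - 26 = 1335)
(J - 2092)*(1269 - 472) - 1*(-22) = (1335 - 2092)*(1269 - 472) - 1*(-22) = -757*797 + 22 = -603329 + 22 = -603307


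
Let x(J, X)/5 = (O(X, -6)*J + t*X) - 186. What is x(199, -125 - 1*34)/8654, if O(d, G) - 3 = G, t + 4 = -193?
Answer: 76350/4327 ≈ 17.645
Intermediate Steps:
t = -197 (t = -4 - 193 = -197)
O(d, G) = 3 + G
x(J, X) = -930 - 985*X - 15*J (x(J, X) = 5*(((3 - 6)*J - 197*X) - 186) = 5*((-3*J - 197*X) - 186) = 5*((-197*X - 3*J) - 186) = 5*(-186 - 197*X - 3*J) = -930 - 985*X - 15*J)
x(199, -125 - 1*34)/8654 = (-930 - 985*(-125 - 1*34) - 15*199)/8654 = (-930 - 985*(-125 - 34) - 2985)*(1/8654) = (-930 - 985*(-159) - 2985)*(1/8654) = (-930 + 156615 - 2985)*(1/8654) = 152700*(1/8654) = 76350/4327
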